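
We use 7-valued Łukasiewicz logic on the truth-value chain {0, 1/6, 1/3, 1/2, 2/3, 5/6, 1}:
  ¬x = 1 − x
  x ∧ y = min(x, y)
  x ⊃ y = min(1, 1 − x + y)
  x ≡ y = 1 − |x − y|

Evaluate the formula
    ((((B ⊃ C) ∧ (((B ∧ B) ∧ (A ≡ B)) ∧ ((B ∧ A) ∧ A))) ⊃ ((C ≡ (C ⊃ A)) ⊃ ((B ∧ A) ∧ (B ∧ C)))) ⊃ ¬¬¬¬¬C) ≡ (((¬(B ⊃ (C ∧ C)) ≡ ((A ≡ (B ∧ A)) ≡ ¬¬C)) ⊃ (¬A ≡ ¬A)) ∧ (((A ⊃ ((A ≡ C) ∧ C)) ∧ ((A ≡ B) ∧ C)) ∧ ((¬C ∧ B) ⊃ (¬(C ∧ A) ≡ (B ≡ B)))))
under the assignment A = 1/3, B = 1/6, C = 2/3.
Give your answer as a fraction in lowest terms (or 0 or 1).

B ⊃ C = 1/6 ⊃ 2/3 = 1
B ∧ B = 1/6 ∧ 1/6 = 1/6
A ≡ B = 1/3 ≡ 1/6 = 5/6
(B ∧ B) ∧ (A ≡ B) = 1/6 ∧ 5/6 = 1/6
B ∧ A = 1/6 ∧ 1/3 = 1/6
(B ∧ A) ∧ A = 1/6 ∧ 1/3 = 1/6
((B ∧ B) ∧ (A ≡ B)) ∧ ((B ∧ A) ∧ A) = 1/6 ∧ 1/6 = 1/6
(B ⊃ C) ∧ (((B ∧ B) ∧ (A ≡ B)) ∧ ((B ∧ A) ∧ A)) = 1 ∧ 1/6 = 1/6
C ⊃ A = 2/3 ⊃ 1/3 = 2/3
C ≡ (C ⊃ A) = 2/3 ≡ 2/3 = 1
B ∧ A = 1/6 ∧ 1/3 = 1/6
B ∧ C = 1/6 ∧ 2/3 = 1/6
(B ∧ A) ∧ (B ∧ C) = 1/6 ∧ 1/6 = 1/6
(C ≡ (C ⊃ A)) ⊃ ((B ∧ A) ∧ (B ∧ C)) = 1 ⊃ 1/6 = 1/6
((B ⊃ C) ∧ (((B ∧ B) ∧ (A ≡ B)) ∧ ((B ∧ A) ∧ A))) ⊃ ((C ≡ (C ⊃ A)) ⊃ ((B ∧ A) ∧ (B ∧ C))) = 1/6 ⊃ 1/6 = 1
¬C = ¬2/3 = 1/3
¬¬C = ¬1/3 = 2/3
¬¬¬C = ¬2/3 = 1/3
¬¬¬¬C = ¬1/3 = 2/3
¬¬¬¬¬C = ¬2/3 = 1/3
(((B ⊃ C) ∧ (((B ∧ B) ∧ (A ≡ B)) ∧ ((B ∧ A) ∧ A))) ⊃ ((C ≡ (C ⊃ A)) ⊃ ((B ∧ A) ∧ (B ∧ C)))) ⊃ ¬¬¬¬¬C = 1 ⊃ 1/3 = 1/3
C ∧ C = 2/3 ∧ 2/3 = 2/3
B ⊃ (C ∧ C) = 1/6 ⊃ 2/3 = 1
¬(B ⊃ (C ∧ C)) = ¬1 = 0
B ∧ A = 1/6 ∧ 1/3 = 1/6
A ≡ (B ∧ A) = 1/3 ≡ 1/6 = 5/6
¬C = ¬2/3 = 1/3
¬¬C = ¬1/3 = 2/3
(A ≡ (B ∧ A)) ≡ ¬¬C = 5/6 ≡ 2/3 = 5/6
¬(B ⊃ (C ∧ C)) ≡ ((A ≡ (B ∧ A)) ≡ ¬¬C) = 0 ≡ 5/6 = 1/6
¬A = ¬1/3 = 2/3
¬A = ¬1/3 = 2/3
¬A ≡ ¬A = 2/3 ≡ 2/3 = 1
(¬(B ⊃ (C ∧ C)) ≡ ((A ≡ (B ∧ A)) ≡ ¬¬C)) ⊃ (¬A ≡ ¬A) = 1/6 ⊃ 1 = 1
A ≡ C = 1/3 ≡ 2/3 = 2/3
(A ≡ C) ∧ C = 2/3 ∧ 2/3 = 2/3
A ⊃ ((A ≡ C) ∧ C) = 1/3 ⊃ 2/3 = 1
A ≡ B = 1/3 ≡ 1/6 = 5/6
(A ≡ B) ∧ C = 5/6 ∧ 2/3 = 2/3
(A ⊃ ((A ≡ C) ∧ C)) ∧ ((A ≡ B) ∧ C) = 1 ∧ 2/3 = 2/3
¬C = ¬2/3 = 1/3
¬C ∧ B = 1/3 ∧ 1/6 = 1/6
C ∧ A = 2/3 ∧ 1/3 = 1/3
¬(C ∧ A) = ¬1/3 = 2/3
B ≡ B = 1/6 ≡ 1/6 = 1
¬(C ∧ A) ≡ (B ≡ B) = 2/3 ≡ 1 = 2/3
(¬C ∧ B) ⊃ (¬(C ∧ A) ≡ (B ≡ B)) = 1/6 ⊃ 2/3 = 1
((A ⊃ ((A ≡ C) ∧ C)) ∧ ((A ≡ B) ∧ C)) ∧ ((¬C ∧ B) ⊃ (¬(C ∧ A) ≡ (B ≡ B))) = 2/3 ∧ 1 = 2/3
((¬(B ⊃ (C ∧ C)) ≡ ((A ≡ (B ∧ A)) ≡ ¬¬C)) ⊃ (¬A ≡ ¬A)) ∧ (((A ⊃ ((A ≡ C) ∧ C)) ∧ ((A ≡ B) ∧ C)) ∧ ((¬C ∧ B) ⊃ (¬(C ∧ A) ≡ (B ≡ B)))) = 1 ∧ 2/3 = 2/3
((((B ⊃ C) ∧ (((B ∧ B) ∧ (A ≡ B)) ∧ ((B ∧ A) ∧ A))) ⊃ ((C ≡ (C ⊃ A)) ⊃ ((B ∧ A) ∧ (B ∧ C)))) ⊃ ¬¬¬¬¬C) ≡ (((¬(B ⊃ (C ∧ C)) ≡ ((A ≡ (B ∧ A)) ≡ ¬¬C)) ⊃ (¬A ≡ ¬A)) ∧ (((A ⊃ ((A ≡ C) ∧ C)) ∧ ((A ≡ B) ∧ C)) ∧ ((¬C ∧ B) ⊃ (¬(C ∧ A) ≡ (B ≡ B))))) = 1/3 ≡ 2/3 = 2/3

2/3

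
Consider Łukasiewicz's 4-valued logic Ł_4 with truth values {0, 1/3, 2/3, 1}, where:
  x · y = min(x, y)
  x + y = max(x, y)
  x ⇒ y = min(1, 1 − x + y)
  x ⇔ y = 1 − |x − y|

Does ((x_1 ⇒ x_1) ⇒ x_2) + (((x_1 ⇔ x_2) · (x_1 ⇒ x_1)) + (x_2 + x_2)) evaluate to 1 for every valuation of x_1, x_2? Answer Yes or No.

No

Counterexample: take x_1 = 0, x_2 = 1/3.
x_1 ⇒ x_1 = 0 ⇒ 0 = 1
(x_1 ⇒ x_1) ⇒ x_2 = 1 ⇒ 1/3 = 1/3
x_1 ⇔ x_2 = 0 ⇔ 1/3 = 2/3
x_1 ⇒ x_1 = 0 ⇒ 0 = 1
(x_1 ⇔ x_2) · (x_1 ⇒ x_1) = 2/3 · 1 = 2/3
x_2 + x_2 = 1/3 + 1/3 = 1/3
((x_1 ⇔ x_2) · (x_1 ⇒ x_1)) + (x_2 + x_2) = 2/3 + 1/3 = 2/3
((x_1 ⇒ x_1) ⇒ x_2) + (((x_1 ⇔ x_2) · (x_1 ⇒ x_1)) + (x_2 + x_2)) = 1/3 + 2/3 = 2/3
This gives 2/3 ≠ 1.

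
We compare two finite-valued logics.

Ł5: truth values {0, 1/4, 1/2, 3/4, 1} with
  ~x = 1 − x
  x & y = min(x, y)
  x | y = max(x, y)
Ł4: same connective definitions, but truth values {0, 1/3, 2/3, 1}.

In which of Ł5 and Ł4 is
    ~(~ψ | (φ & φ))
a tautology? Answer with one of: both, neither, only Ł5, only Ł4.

neither

In Ł5: at φ = 0, ψ = 0 the value is 0 — not a tautology.
In Ł4: at φ = 0, ψ = 0 the value is 0 — not a tautology.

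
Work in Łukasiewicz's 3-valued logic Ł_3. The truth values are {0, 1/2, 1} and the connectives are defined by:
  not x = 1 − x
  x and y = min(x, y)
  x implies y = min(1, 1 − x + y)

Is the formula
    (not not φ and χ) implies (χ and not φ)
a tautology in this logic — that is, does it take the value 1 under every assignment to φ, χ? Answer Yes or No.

No

Counterexample: take φ = 1, χ = 1/2.
not φ = not 1 = 0
not not φ = not 0 = 1
not not φ and χ = 1 and 1/2 = 1/2
not φ = not 1 = 0
χ and not φ = 1/2 and 0 = 0
(not not φ and χ) implies (χ and not φ) = 1/2 implies 0 = 1/2
This gives 1/2 ≠ 1.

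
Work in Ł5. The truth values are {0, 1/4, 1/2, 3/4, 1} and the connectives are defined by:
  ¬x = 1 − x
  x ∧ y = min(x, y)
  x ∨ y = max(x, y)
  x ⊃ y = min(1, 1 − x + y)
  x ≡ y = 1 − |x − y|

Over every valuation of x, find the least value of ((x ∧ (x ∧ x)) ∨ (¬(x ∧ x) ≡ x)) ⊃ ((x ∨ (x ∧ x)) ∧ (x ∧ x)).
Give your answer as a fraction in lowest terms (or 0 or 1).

1/2

Take x = 1/2:
x ∧ x = 1/2 ∧ 1/2 = 1/2
x ∧ (x ∧ x) = 1/2 ∧ 1/2 = 1/2
x ∧ x = 1/2 ∧ 1/2 = 1/2
¬(x ∧ x) = ¬1/2 = 1/2
¬(x ∧ x) ≡ x = 1/2 ≡ 1/2 = 1
(x ∧ (x ∧ x)) ∨ (¬(x ∧ x) ≡ x) = 1/2 ∨ 1 = 1
x ∧ x = 1/2 ∧ 1/2 = 1/2
x ∨ (x ∧ x) = 1/2 ∨ 1/2 = 1/2
x ∧ x = 1/2 ∧ 1/2 = 1/2
(x ∨ (x ∧ x)) ∧ (x ∧ x) = 1/2 ∧ 1/2 = 1/2
((x ∧ (x ∧ x)) ∨ (¬(x ∧ x) ≡ x)) ⊃ ((x ∨ (x ∧ x)) ∧ (x ∧ x)) = 1 ⊃ 1/2 = 1/2
No assignment yields a value below 1/2, so this is the minimum.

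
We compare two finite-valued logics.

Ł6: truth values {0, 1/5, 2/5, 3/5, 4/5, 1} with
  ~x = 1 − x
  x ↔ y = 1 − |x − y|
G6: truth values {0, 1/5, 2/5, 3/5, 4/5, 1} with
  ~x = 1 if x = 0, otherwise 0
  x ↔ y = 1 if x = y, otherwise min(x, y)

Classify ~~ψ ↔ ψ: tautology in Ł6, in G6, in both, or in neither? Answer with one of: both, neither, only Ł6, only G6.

In Ł6: every assignment gives 1 — tautology.
In G6: at ψ = 1/5 the value is 1/5 — not a tautology.

only Ł6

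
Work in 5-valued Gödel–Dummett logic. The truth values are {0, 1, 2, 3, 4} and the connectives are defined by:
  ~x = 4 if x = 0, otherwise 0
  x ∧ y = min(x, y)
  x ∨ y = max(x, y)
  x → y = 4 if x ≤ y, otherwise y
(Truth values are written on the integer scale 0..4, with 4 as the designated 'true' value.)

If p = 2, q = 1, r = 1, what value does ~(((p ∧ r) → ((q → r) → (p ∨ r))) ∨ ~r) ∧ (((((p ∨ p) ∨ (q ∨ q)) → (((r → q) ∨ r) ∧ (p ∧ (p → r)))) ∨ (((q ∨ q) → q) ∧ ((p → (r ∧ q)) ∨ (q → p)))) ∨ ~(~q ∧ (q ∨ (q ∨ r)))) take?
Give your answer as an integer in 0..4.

p ∧ r = 2 ∧ 1 = 1
q → r = 1 → 1 = 4
p ∨ r = 2 ∨ 1 = 2
(q → r) → (p ∨ r) = 4 → 2 = 2
(p ∧ r) → ((q → r) → (p ∨ r)) = 1 → 2 = 4
~r = ~1 = 0
((p ∧ r) → ((q → r) → (p ∨ r))) ∨ ~r = 4 ∨ 0 = 4
~(((p ∧ r) → ((q → r) → (p ∨ r))) ∨ ~r) = ~4 = 0
p ∨ p = 2 ∨ 2 = 2
q ∨ q = 1 ∨ 1 = 1
(p ∨ p) ∨ (q ∨ q) = 2 ∨ 1 = 2
r → q = 1 → 1 = 4
(r → q) ∨ r = 4 ∨ 1 = 4
p → r = 2 → 1 = 1
p ∧ (p → r) = 2 ∧ 1 = 1
((r → q) ∨ r) ∧ (p ∧ (p → r)) = 4 ∧ 1 = 1
((p ∨ p) ∨ (q ∨ q)) → (((r → q) ∨ r) ∧ (p ∧ (p → r))) = 2 → 1 = 1
q ∨ q = 1 ∨ 1 = 1
(q ∨ q) → q = 1 → 1 = 4
r ∧ q = 1 ∧ 1 = 1
p → (r ∧ q) = 2 → 1 = 1
q → p = 1 → 2 = 4
(p → (r ∧ q)) ∨ (q → p) = 1 ∨ 4 = 4
((q ∨ q) → q) ∧ ((p → (r ∧ q)) ∨ (q → p)) = 4 ∧ 4 = 4
(((p ∨ p) ∨ (q ∨ q)) → (((r → q) ∨ r) ∧ (p ∧ (p → r)))) ∨ (((q ∨ q) → q) ∧ ((p → (r ∧ q)) ∨ (q → p))) = 1 ∨ 4 = 4
~q = ~1 = 0
q ∨ r = 1 ∨ 1 = 1
q ∨ (q ∨ r) = 1 ∨ 1 = 1
~q ∧ (q ∨ (q ∨ r)) = 0 ∧ 1 = 0
~(~q ∧ (q ∨ (q ∨ r))) = ~0 = 4
((((p ∨ p) ∨ (q ∨ q)) → (((r → q) ∨ r) ∧ (p ∧ (p → r)))) ∨ (((q ∨ q) → q) ∧ ((p → (r ∧ q)) ∨ (q → p)))) ∨ ~(~q ∧ (q ∨ (q ∨ r))) = 4 ∨ 4 = 4
~(((p ∧ r) → ((q → r) → (p ∨ r))) ∨ ~r) ∧ (((((p ∨ p) ∨ (q ∨ q)) → (((r → q) ∨ r) ∧ (p ∧ (p → r)))) ∨ (((q ∨ q) → q) ∧ ((p → (r ∧ q)) ∨ (q → p)))) ∨ ~(~q ∧ (q ∨ (q ∨ r)))) = 0 ∧ 4 = 0

0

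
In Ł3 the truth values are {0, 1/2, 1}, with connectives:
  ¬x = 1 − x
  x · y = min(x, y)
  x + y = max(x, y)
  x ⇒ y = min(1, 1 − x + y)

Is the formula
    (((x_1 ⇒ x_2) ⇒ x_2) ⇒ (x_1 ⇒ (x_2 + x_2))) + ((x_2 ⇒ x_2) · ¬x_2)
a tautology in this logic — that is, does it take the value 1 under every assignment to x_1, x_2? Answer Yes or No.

Counterexample: take x_1 = 1, x_2 = 1/2.
x_1 ⇒ x_2 = 1 ⇒ 1/2 = 1/2
(x_1 ⇒ x_2) ⇒ x_2 = 1/2 ⇒ 1/2 = 1
x_2 + x_2 = 1/2 + 1/2 = 1/2
x_1 ⇒ (x_2 + x_2) = 1 ⇒ 1/2 = 1/2
((x_1 ⇒ x_2) ⇒ x_2) ⇒ (x_1 ⇒ (x_2 + x_2)) = 1 ⇒ 1/2 = 1/2
x_2 ⇒ x_2 = 1/2 ⇒ 1/2 = 1
¬x_2 = ¬1/2 = 1/2
(x_2 ⇒ x_2) · ¬x_2 = 1 · 1/2 = 1/2
(((x_1 ⇒ x_2) ⇒ x_2) ⇒ (x_1 ⇒ (x_2 + x_2))) + ((x_2 ⇒ x_2) · ¬x_2) = 1/2 + 1/2 = 1/2
This gives 1/2 ≠ 1.

No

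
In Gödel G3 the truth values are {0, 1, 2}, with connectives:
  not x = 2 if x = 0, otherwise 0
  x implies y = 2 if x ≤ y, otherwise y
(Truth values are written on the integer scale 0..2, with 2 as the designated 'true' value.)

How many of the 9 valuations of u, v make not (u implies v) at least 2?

2

u = 0, v = 0 ↦ 0  <
u = 0, v = 1 ↦ 0  <
u = 0, v = 2 ↦ 0  <
u = 1, v = 0 ↦ 2  ≥
u = 1, v = 1 ↦ 0  <
u = 1, v = 2 ↦ 0  <
u = 2, v = 0 ↦ 2  ≥
u = 2, v = 1 ↦ 0  <
u = 2, v = 2 ↦ 0  <
So 2 of the 9 assignments meet the threshold.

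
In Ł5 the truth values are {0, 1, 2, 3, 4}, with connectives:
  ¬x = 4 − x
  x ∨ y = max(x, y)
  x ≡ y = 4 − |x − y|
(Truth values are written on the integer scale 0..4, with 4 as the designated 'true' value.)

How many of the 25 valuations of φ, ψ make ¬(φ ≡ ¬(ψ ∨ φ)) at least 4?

value 4: 6 assignments (counts)
value 3: 2 assignments
value 2: 8 assignments
value 1: 4 assignments
value 0: 5 assignments
So 6 of the 25 assignments meet the threshold.

6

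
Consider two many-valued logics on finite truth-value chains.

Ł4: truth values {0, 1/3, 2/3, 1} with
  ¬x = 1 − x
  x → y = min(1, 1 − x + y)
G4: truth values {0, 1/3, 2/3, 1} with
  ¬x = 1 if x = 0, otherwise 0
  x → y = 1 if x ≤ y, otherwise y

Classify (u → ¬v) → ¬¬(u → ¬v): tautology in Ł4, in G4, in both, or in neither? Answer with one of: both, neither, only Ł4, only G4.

both

In Ł4: every assignment gives 1 — tautology.
In G4: every assignment gives 1 — tautology.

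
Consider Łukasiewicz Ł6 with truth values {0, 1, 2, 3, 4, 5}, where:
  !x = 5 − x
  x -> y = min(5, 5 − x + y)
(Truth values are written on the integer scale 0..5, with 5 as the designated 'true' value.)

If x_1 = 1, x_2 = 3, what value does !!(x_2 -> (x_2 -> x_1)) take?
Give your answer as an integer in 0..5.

x_2 -> x_1 = 3 -> 1 = 3
x_2 -> (x_2 -> x_1) = 3 -> 3 = 5
!(x_2 -> (x_2 -> x_1)) = !5 = 0
!!(x_2 -> (x_2 -> x_1)) = !0 = 5

5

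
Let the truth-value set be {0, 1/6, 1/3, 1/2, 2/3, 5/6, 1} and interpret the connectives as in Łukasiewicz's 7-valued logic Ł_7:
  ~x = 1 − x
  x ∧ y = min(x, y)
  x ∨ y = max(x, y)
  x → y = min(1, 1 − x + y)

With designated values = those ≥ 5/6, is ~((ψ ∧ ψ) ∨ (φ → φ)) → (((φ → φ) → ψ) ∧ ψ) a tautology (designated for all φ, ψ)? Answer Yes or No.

Yes

At φ = 1/2, ψ = 1/2, for instance:
ψ ∧ ψ = 1/2 ∧ 1/2 = 1/2
φ → φ = 1/2 → 1/2 = 1
(ψ ∧ ψ) ∨ (φ → φ) = 1/2 ∨ 1 = 1
~((ψ ∧ ψ) ∨ (φ → φ)) = ~1 = 0
φ → φ = 1/2 → 1/2 = 1
(φ → φ) → ψ = 1 → 1/2 = 1/2
((φ → φ) → ψ) ∧ ψ = 1/2 ∧ 1/2 = 1/2
~((ψ ∧ ψ) ∨ (φ → φ)) → (((φ → φ) → ψ) ∧ ψ) = 0 → 1/2 = 1
and checking the remaining 48 assignments likewise gives ≥ 5/6 in every case.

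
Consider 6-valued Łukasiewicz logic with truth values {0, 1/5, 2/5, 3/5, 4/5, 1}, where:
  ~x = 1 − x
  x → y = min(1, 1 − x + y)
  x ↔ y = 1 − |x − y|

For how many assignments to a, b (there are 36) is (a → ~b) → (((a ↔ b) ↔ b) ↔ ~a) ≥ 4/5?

22

value 1: 7 assignments (counts)
value 4/5: 15 assignments (counts)
value 3/5: 3 assignments
value 2/5: 7 assignments
value 1/5: 1 assignment
value 0: 3 assignments
So 22 of the 36 assignments meet the threshold.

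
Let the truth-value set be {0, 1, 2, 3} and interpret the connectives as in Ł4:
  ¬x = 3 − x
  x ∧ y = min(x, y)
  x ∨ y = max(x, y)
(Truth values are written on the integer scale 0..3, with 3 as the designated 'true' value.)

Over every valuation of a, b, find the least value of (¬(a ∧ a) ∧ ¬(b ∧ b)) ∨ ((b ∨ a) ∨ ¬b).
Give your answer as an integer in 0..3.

Take a = 0, b = 1:
a ∧ a = 0 ∧ 0 = 0
¬(a ∧ a) = ¬0 = 3
b ∧ b = 1 ∧ 1 = 1
¬(b ∧ b) = ¬1 = 2
¬(a ∧ a) ∧ ¬(b ∧ b) = 3 ∧ 2 = 2
b ∨ a = 1 ∨ 0 = 1
¬b = ¬1 = 2
(b ∨ a) ∨ ¬b = 1 ∨ 2 = 2
(¬(a ∧ a) ∧ ¬(b ∧ b)) ∨ ((b ∨ a) ∨ ¬b) = 2 ∨ 2 = 2
No assignment yields a value below 2, so this is the minimum.

2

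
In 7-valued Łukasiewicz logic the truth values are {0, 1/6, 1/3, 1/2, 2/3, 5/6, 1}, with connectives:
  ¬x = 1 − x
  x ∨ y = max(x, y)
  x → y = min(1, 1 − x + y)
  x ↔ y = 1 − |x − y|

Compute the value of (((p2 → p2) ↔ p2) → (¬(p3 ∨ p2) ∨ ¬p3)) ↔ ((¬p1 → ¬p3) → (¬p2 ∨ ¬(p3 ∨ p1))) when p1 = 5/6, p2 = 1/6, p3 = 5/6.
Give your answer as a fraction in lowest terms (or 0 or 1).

5/6

p2 → p2 = 1/6 → 1/6 = 1
(p2 → p2) ↔ p2 = 1 ↔ 1/6 = 1/6
p3 ∨ p2 = 5/6 ∨ 1/6 = 5/6
¬(p3 ∨ p2) = ¬5/6 = 1/6
¬p3 = ¬5/6 = 1/6
¬(p3 ∨ p2) ∨ ¬p3 = 1/6 ∨ 1/6 = 1/6
((p2 → p2) ↔ p2) → (¬(p3 ∨ p2) ∨ ¬p3) = 1/6 → 1/6 = 1
¬p1 = ¬5/6 = 1/6
¬p3 = ¬5/6 = 1/6
¬p1 → ¬p3 = 1/6 → 1/6 = 1
¬p2 = ¬1/6 = 5/6
p3 ∨ p1 = 5/6 ∨ 5/6 = 5/6
¬(p3 ∨ p1) = ¬5/6 = 1/6
¬p2 ∨ ¬(p3 ∨ p1) = 5/6 ∨ 1/6 = 5/6
(¬p1 → ¬p3) → (¬p2 ∨ ¬(p3 ∨ p1)) = 1 → 5/6 = 5/6
(((p2 → p2) ↔ p2) → (¬(p3 ∨ p2) ∨ ¬p3)) ↔ ((¬p1 → ¬p3) → (¬p2 ∨ ¬(p3 ∨ p1))) = 1 ↔ 5/6 = 5/6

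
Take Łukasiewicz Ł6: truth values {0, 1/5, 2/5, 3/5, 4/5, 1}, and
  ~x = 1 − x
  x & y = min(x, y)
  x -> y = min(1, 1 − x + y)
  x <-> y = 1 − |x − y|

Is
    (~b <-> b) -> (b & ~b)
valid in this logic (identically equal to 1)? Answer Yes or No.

No

Counterexample: take b = 1/5.
~b = ~1/5 = 4/5
~b <-> b = 4/5 <-> 1/5 = 2/5
~b = ~1/5 = 4/5
b & ~b = 1/5 & 4/5 = 1/5
(~b <-> b) -> (b & ~b) = 2/5 -> 1/5 = 4/5
This gives 4/5 ≠ 1.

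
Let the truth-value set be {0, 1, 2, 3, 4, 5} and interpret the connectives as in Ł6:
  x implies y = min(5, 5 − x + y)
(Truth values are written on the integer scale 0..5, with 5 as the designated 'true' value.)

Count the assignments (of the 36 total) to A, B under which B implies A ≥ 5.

21

value 5: 21 assignments (counts)
value 4: 5 assignments
value 3: 4 assignments
value 2: 3 assignments
value 1: 2 assignments
value 0: 1 assignment
So 21 of the 36 assignments meet the threshold.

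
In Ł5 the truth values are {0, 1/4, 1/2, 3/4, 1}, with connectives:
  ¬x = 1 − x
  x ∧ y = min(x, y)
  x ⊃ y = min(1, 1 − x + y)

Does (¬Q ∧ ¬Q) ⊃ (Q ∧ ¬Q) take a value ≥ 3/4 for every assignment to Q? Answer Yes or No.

No

Counterexample: take Q = 0.
¬Q = ¬0 = 1
¬Q = ¬0 = 1
¬Q ∧ ¬Q = 1 ∧ 1 = 1
¬Q = ¬0 = 1
Q ∧ ¬Q = 0 ∧ 1 = 0
(¬Q ∧ ¬Q) ⊃ (Q ∧ ¬Q) = 1 ⊃ 0 = 0
This gives 0, which is below 3/4.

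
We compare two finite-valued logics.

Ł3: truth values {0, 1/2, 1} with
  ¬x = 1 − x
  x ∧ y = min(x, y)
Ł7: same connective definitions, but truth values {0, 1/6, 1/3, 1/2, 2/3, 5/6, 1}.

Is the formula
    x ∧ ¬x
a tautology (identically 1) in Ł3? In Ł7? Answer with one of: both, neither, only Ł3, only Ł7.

In Ł3: at x = 0 the value is 0 — not a tautology.
In Ł7: at x = 0 the value is 0 — not a tautology.

neither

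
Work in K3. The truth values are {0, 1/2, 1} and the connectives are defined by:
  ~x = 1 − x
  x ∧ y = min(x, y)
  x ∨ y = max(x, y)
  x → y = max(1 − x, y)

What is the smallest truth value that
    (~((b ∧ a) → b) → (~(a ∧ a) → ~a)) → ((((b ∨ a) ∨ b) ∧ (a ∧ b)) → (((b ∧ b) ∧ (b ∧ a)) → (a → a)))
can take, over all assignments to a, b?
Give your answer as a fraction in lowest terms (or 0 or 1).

1/2

Take a = 1/2, b = 1/2:
b ∧ a = 1/2 ∧ 1/2 = 1/2
(b ∧ a) → b = 1/2 → 1/2 = 1/2
~((b ∧ a) → b) = ~1/2 = 1/2
a ∧ a = 1/2 ∧ 1/2 = 1/2
~(a ∧ a) = ~1/2 = 1/2
~a = ~1/2 = 1/2
~(a ∧ a) → ~a = 1/2 → 1/2 = 1/2
~((b ∧ a) → b) → (~(a ∧ a) → ~a) = 1/2 → 1/2 = 1/2
b ∨ a = 1/2 ∨ 1/2 = 1/2
(b ∨ a) ∨ b = 1/2 ∨ 1/2 = 1/2
a ∧ b = 1/2 ∧ 1/2 = 1/2
((b ∨ a) ∨ b) ∧ (a ∧ b) = 1/2 ∧ 1/2 = 1/2
b ∧ b = 1/2 ∧ 1/2 = 1/2
b ∧ a = 1/2 ∧ 1/2 = 1/2
(b ∧ b) ∧ (b ∧ a) = 1/2 ∧ 1/2 = 1/2
a → a = 1/2 → 1/2 = 1/2
((b ∧ b) ∧ (b ∧ a)) → (a → a) = 1/2 → 1/2 = 1/2
(((b ∨ a) ∨ b) ∧ (a ∧ b)) → (((b ∧ b) ∧ (b ∧ a)) → (a → a)) = 1/2 → 1/2 = 1/2
(~((b ∧ a) → b) → (~(a ∧ a) → ~a)) → ((((b ∨ a) ∨ b) ∧ (a ∧ b)) → (((b ∧ b) ∧ (b ∧ a)) → (a → a))) = 1/2 → 1/2 = 1/2
No assignment yields a value below 1/2, so this is the minimum.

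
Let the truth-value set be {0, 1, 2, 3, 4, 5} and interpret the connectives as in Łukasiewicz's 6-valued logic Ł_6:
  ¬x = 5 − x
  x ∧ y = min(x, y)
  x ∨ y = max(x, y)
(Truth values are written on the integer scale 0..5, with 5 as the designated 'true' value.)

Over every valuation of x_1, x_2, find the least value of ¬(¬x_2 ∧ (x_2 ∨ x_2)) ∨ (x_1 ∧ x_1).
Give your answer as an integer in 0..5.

Take x_1 = 0, x_2 = 2:
¬x_2 = ¬2 = 3
x_2 ∨ x_2 = 2 ∨ 2 = 2
¬x_2 ∧ (x_2 ∨ x_2) = 3 ∧ 2 = 2
¬(¬x_2 ∧ (x_2 ∨ x_2)) = ¬2 = 3
x_1 ∧ x_1 = 0 ∧ 0 = 0
¬(¬x_2 ∧ (x_2 ∨ x_2)) ∨ (x_1 ∧ x_1) = 3 ∨ 0 = 3
No assignment yields a value below 3, so this is the minimum.

3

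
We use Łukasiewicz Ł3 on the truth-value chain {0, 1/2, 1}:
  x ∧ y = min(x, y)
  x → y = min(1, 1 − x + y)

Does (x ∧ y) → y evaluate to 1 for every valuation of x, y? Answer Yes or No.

Yes

x = 0, y = 0 ↦ 1
x = 0, y = 1/2 ↦ 1
x = 0, y = 1 ↦ 1
x = 1/2, y = 0 ↦ 1
x = 1/2, y = 1/2 ↦ 1
x = 1/2, y = 1 ↦ 1
x = 1, y = 0 ↦ 1
x = 1, y = 1/2 ↦ 1
x = 1, y = 1 ↦ 1
Every assignment gives a value ≥ 1.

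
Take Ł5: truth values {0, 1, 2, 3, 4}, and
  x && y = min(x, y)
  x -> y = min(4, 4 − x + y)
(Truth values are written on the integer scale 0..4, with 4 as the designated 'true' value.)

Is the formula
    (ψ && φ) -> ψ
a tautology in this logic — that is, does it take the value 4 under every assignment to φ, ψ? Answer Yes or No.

At φ = 0, ψ = 1, for instance:
ψ && φ = 1 && 0 = 0
(ψ && φ) -> ψ = 0 -> 1 = 4
and checking the remaining 24 assignments likewise gives ≥ 4 in every case.

Yes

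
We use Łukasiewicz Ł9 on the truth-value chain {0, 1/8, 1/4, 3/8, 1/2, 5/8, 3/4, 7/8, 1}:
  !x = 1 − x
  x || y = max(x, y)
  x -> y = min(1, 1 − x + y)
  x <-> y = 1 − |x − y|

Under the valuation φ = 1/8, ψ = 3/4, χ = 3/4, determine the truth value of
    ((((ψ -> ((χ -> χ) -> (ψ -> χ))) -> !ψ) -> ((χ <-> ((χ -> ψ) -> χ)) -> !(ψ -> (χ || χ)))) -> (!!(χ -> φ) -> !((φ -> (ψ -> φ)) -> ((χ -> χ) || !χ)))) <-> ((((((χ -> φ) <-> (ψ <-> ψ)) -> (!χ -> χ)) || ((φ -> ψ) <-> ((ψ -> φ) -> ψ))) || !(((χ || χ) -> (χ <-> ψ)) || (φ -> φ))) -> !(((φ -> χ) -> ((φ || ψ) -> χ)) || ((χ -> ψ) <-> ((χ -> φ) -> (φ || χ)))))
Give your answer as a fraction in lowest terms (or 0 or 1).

1/8

χ -> χ = 3/4 -> 3/4 = 1
ψ -> χ = 3/4 -> 3/4 = 1
(χ -> χ) -> (ψ -> χ) = 1 -> 1 = 1
ψ -> ((χ -> χ) -> (ψ -> χ)) = 3/4 -> 1 = 1
!ψ = !3/4 = 1/4
(ψ -> ((χ -> χ) -> (ψ -> χ))) -> !ψ = 1 -> 1/4 = 1/4
χ -> ψ = 3/4 -> 3/4 = 1
(χ -> ψ) -> χ = 1 -> 3/4 = 3/4
χ <-> ((χ -> ψ) -> χ) = 3/4 <-> 3/4 = 1
χ || χ = 3/4 || 3/4 = 3/4
ψ -> (χ || χ) = 3/4 -> 3/4 = 1
!(ψ -> (χ || χ)) = !1 = 0
(χ <-> ((χ -> ψ) -> χ)) -> !(ψ -> (χ || χ)) = 1 -> 0 = 0
((ψ -> ((χ -> χ) -> (ψ -> χ))) -> !ψ) -> ((χ <-> ((χ -> ψ) -> χ)) -> !(ψ -> (χ || χ))) = 1/4 -> 0 = 3/4
χ -> φ = 3/4 -> 1/8 = 3/8
!(χ -> φ) = !3/8 = 5/8
!!(χ -> φ) = !5/8 = 3/8
ψ -> φ = 3/4 -> 1/8 = 3/8
φ -> (ψ -> φ) = 1/8 -> 3/8 = 1
χ -> χ = 3/4 -> 3/4 = 1
!χ = !3/4 = 1/4
(χ -> χ) || !χ = 1 || 1/4 = 1
(φ -> (ψ -> φ)) -> ((χ -> χ) || !χ) = 1 -> 1 = 1
!((φ -> (ψ -> φ)) -> ((χ -> χ) || !χ)) = !1 = 0
!!(χ -> φ) -> !((φ -> (ψ -> φ)) -> ((χ -> χ) || !χ)) = 3/8 -> 0 = 5/8
(((ψ -> ((χ -> χ) -> (ψ -> χ))) -> !ψ) -> ((χ <-> ((χ -> ψ) -> χ)) -> !(ψ -> (χ || χ)))) -> (!!(χ -> φ) -> !((φ -> (ψ -> φ)) -> ((χ -> χ) || !χ))) = 3/4 -> 5/8 = 7/8
χ -> φ = 3/4 -> 1/8 = 3/8
ψ <-> ψ = 3/4 <-> 3/4 = 1
(χ -> φ) <-> (ψ <-> ψ) = 3/8 <-> 1 = 3/8
!χ = !3/4 = 1/4
!χ -> χ = 1/4 -> 3/4 = 1
((χ -> φ) <-> (ψ <-> ψ)) -> (!χ -> χ) = 3/8 -> 1 = 1
φ -> ψ = 1/8 -> 3/4 = 1
ψ -> φ = 3/4 -> 1/8 = 3/8
(ψ -> φ) -> ψ = 3/8 -> 3/4 = 1
(φ -> ψ) <-> ((ψ -> φ) -> ψ) = 1 <-> 1 = 1
(((χ -> φ) <-> (ψ <-> ψ)) -> (!χ -> χ)) || ((φ -> ψ) <-> ((ψ -> φ) -> ψ)) = 1 || 1 = 1
χ || χ = 3/4 || 3/4 = 3/4
χ <-> ψ = 3/4 <-> 3/4 = 1
(χ || χ) -> (χ <-> ψ) = 3/4 -> 1 = 1
φ -> φ = 1/8 -> 1/8 = 1
((χ || χ) -> (χ <-> ψ)) || (φ -> φ) = 1 || 1 = 1
!(((χ || χ) -> (χ <-> ψ)) || (φ -> φ)) = !1 = 0
((((χ -> φ) <-> (ψ <-> ψ)) -> (!χ -> χ)) || ((φ -> ψ) <-> ((ψ -> φ) -> ψ))) || !(((χ || χ) -> (χ <-> ψ)) || (φ -> φ)) = 1 || 0 = 1
φ -> χ = 1/8 -> 3/4 = 1
φ || ψ = 1/8 || 3/4 = 3/4
(φ || ψ) -> χ = 3/4 -> 3/4 = 1
(φ -> χ) -> ((φ || ψ) -> χ) = 1 -> 1 = 1
χ -> ψ = 3/4 -> 3/4 = 1
χ -> φ = 3/4 -> 1/8 = 3/8
φ || χ = 1/8 || 3/4 = 3/4
(χ -> φ) -> (φ || χ) = 3/8 -> 3/4 = 1
(χ -> ψ) <-> ((χ -> φ) -> (φ || χ)) = 1 <-> 1 = 1
((φ -> χ) -> ((φ || ψ) -> χ)) || ((χ -> ψ) <-> ((χ -> φ) -> (φ || χ))) = 1 || 1 = 1
!(((φ -> χ) -> ((φ || ψ) -> χ)) || ((χ -> ψ) <-> ((χ -> φ) -> (φ || χ)))) = !1 = 0
(((((χ -> φ) <-> (ψ <-> ψ)) -> (!χ -> χ)) || ((φ -> ψ) <-> ((ψ -> φ) -> ψ))) || !(((χ || χ) -> (χ <-> ψ)) || (φ -> φ))) -> !(((φ -> χ) -> ((φ || ψ) -> χ)) || ((χ -> ψ) <-> ((χ -> φ) -> (φ || χ)))) = 1 -> 0 = 0
((((ψ -> ((χ -> χ) -> (ψ -> χ))) -> !ψ) -> ((χ <-> ((χ -> ψ) -> χ)) -> !(ψ -> (χ || χ)))) -> (!!(χ -> φ) -> !((φ -> (ψ -> φ)) -> ((χ -> χ) || !χ)))) <-> ((((((χ -> φ) <-> (ψ <-> ψ)) -> (!χ -> χ)) || ((φ -> ψ) <-> ((ψ -> φ) -> ψ))) || !(((χ || χ) -> (χ <-> ψ)) || (φ -> φ))) -> !(((φ -> χ) -> ((φ || ψ) -> χ)) || ((χ -> ψ) <-> ((χ -> φ) -> (φ || χ))))) = 7/8 <-> 0 = 1/8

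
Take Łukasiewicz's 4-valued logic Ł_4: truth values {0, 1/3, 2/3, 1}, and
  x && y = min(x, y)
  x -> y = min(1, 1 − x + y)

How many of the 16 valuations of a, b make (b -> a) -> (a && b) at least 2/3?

8

a = 0, b = 0 ↦ 0  <
a = 0, b = 1/3 ↦ 1/3  <
a = 0, b = 2/3 ↦ 2/3  ≥
a = 0, b = 1 ↦ 1  ≥
a = 1/3, b = 0 ↦ 0  <
a = 1/3, b = 1/3 ↦ 1/3  <
a = 1/3, b = 2/3 ↦ 2/3  ≥
a = 1/3, b = 1 ↦ 1  ≥
a = 2/3, b = 0 ↦ 0  <
a = 2/3, b = 1/3 ↦ 1/3  <
a = 2/3, b = 2/3 ↦ 2/3  ≥
a = 2/3, b = 1 ↦ 1  ≥
a = 1, b = 0 ↦ 0  <
a = 1, b = 1/3 ↦ 1/3  <
a = 1, b = 2/3 ↦ 2/3  ≥
a = 1, b = 1 ↦ 1  ≥
So 8 of the 16 assignments meet the threshold.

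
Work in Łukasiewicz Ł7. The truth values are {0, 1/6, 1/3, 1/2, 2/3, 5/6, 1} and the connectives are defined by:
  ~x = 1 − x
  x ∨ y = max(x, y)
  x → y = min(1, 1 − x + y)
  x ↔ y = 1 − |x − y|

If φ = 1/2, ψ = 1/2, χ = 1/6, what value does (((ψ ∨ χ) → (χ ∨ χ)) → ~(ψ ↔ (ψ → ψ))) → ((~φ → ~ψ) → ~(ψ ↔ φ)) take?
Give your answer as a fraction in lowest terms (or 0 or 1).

1/6

ψ ∨ χ = 1/2 ∨ 1/6 = 1/2
χ ∨ χ = 1/6 ∨ 1/6 = 1/6
(ψ ∨ χ) → (χ ∨ χ) = 1/2 → 1/6 = 2/3
ψ → ψ = 1/2 → 1/2 = 1
ψ ↔ (ψ → ψ) = 1/2 ↔ 1 = 1/2
~(ψ ↔ (ψ → ψ)) = ~1/2 = 1/2
((ψ ∨ χ) → (χ ∨ χ)) → ~(ψ ↔ (ψ → ψ)) = 2/3 → 1/2 = 5/6
~φ = ~1/2 = 1/2
~ψ = ~1/2 = 1/2
~φ → ~ψ = 1/2 → 1/2 = 1
ψ ↔ φ = 1/2 ↔ 1/2 = 1
~(ψ ↔ φ) = ~1 = 0
(~φ → ~ψ) → ~(ψ ↔ φ) = 1 → 0 = 0
(((ψ ∨ χ) → (χ ∨ χ)) → ~(ψ ↔ (ψ → ψ))) → ((~φ → ~ψ) → ~(ψ ↔ φ)) = 5/6 → 0 = 1/6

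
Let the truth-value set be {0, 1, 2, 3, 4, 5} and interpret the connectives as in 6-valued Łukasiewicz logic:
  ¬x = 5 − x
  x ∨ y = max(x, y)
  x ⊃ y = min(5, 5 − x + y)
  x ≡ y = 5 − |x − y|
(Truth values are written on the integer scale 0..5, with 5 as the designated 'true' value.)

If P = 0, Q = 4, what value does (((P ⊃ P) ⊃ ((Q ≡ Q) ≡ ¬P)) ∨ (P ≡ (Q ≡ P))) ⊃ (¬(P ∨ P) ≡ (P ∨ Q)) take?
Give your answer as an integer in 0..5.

P ⊃ P = 0 ⊃ 0 = 5
Q ≡ Q = 4 ≡ 4 = 5
¬P = ¬0 = 5
(Q ≡ Q) ≡ ¬P = 5 ≡ 5 = 5
(P ⊃ P) ⊃ ((Q ≡ Q) ≡ ¬P) = 5 ⊃ 5 = 5
Q ≡ P = 4 ≡ 0 = 1
P ≡ (Q ≡ P) = 0 ≡ 1 = 4
((P ⊃ P) ⊃ ((Q ≡ Q) ≡ ¬P)) ∨ (P ≡ (Q ≡ P)) = 5 ∨ 4 = 5
P ∨ P = 0 ∨ 0 = 0
¬(P ∨ P) = ¬0 = 5
P ∨ Q = 0 ∨ 4 = 4
¬(P ∨ P) ≡ (P ∨ Q) = 5 ≡ 4 = 4
(((P ⊃ P) ⊃ ((Q ≡ Q) ≡ ¬P)) ∨ (P ≡ (Q ≡ P))) ⊃ (¬(P ∨ P) ≡ (P ∨ Q)) = 5 ⊃ 4 = 4

4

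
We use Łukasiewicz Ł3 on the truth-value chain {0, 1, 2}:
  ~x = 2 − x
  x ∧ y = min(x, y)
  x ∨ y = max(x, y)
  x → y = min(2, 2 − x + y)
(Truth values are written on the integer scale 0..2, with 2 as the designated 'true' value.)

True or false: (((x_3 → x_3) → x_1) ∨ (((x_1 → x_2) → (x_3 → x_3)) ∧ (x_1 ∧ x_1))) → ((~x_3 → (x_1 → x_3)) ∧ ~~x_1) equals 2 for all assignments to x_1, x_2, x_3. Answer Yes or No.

No

Counterexample: take x_1 = 2, x_2 = 0, x_3 = 0.
x_3 → x_3 = 0 → 0 = 2
(x_3 → x_3) → x_1 = 2 → 2 = 2
x_1 → x_2 = 2 → 0 = 0
x_3 → x_3 = 0 → 0 = 2
(x_1 → x_2) → (x_3 → x_3) = 0 → 2 = 2
x_1 ∧ x_1 = 2 ∧ 2 = 2
((x_1 → x_2) → (x_3 → x_3)) ∧ (x_1 ∧ x_1) = 2 ∧ 2 = 2
((x_3 → x_3) → x_1) ∨ (((x_1 → x_2) → (x_3 → x_3)) ∧ (x_1 ∧ x_1)) = 2 ∨ 2 = 2
~x_3 = ~0 = 2
x_1 → x_3 = 2 → 0 = 0
~x_3 → (x_1 → x_3) = 2 → 0 = 0
~x_1 = ~2 = 0
~~x_1 = ~0 = 2
(~x_3 → (x_1 → x_3)) ∧ ~~x_1 = 0 ∧ 2 = 0
(((x_3 → x_3) → x_1) ∨ (((x_1 → x_2) → (x_3 → x_3)) ∧ (x_1 ∧ x_1))) → ((~x_3 → (x_1 → x_3)) ∧ ~~x_1) = 2 → 0 = 0
This gives 0 ≠ 2.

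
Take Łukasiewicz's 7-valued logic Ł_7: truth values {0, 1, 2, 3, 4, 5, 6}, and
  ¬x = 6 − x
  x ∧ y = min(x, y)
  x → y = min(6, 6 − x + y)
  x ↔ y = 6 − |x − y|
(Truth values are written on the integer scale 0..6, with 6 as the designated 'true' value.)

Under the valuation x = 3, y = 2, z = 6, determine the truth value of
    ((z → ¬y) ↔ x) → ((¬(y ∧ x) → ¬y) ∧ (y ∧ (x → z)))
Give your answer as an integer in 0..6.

3

¬y = ¬2 = 4
z → ¬y = 6 → 4 = 4
(z → ¬y) ↔ x = 4 ↔ 3 = 5
y ∧ x = 2 ∧ 3 = 2
¬(y ∧ x) = ¬2 = 4
¬y = ¬2 = 4
¬(y ∧ x) → ¬y = 4 → 4 = 6
x → z = 3 → 6 = 6
y ∧ (x → z) = 2 ∧ 6 = 2
(¬(y ∧ x) → ¬y) ∧ (y ∧ (x → z)) = 6 ∧ 2 = 2
((z → ¬y) ↔ x) → ((¬(y ∧ x) → ¬y) ∧ (y ∧ (x → z))) = 5 → 2 = 3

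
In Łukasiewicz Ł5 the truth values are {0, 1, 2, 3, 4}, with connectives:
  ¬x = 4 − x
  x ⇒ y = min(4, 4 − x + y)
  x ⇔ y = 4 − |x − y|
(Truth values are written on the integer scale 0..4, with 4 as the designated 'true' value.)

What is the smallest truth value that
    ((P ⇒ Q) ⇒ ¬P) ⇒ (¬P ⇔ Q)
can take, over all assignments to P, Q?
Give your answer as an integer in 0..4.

0

Take P = 0, Q = 0:
P ⇒ Q = 0 ⇒ 0 = 4
¬P = ¬0 = 4
(P ⇒ Q) ⇒ ¬P = 4 ⇒ 4 = 4
¬P = ¬0 = 4
¬P ⇔ Q = 4 ⇔ 0 = 0
((P ⇒ Q) ⇒ ¬P) ⇒ (¬P ⇔ Q) = 4 ⇒ 0 = 0
No assignment yields a value below 0, so this is the minimum.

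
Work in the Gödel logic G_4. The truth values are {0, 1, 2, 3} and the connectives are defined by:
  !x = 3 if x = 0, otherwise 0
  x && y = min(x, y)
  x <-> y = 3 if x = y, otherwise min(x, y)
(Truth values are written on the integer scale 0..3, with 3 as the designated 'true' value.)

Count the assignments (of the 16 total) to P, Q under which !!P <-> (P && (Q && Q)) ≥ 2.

P = 0, Q = 0 ↦ 3  ≥
P = 0, Q = 1 ↦ 3  ≥
P = 0, Q = 2 ↦ 3  ≥
P = 0, Q = 3 ↦ 3  ≥
P = 1, Q = 0 ↦ 0  <
P = 1, Q = 1 ↦ 1  <
P = 1, Q = 2 ↦ 1  <
P = 1, Q = 3 ↦ 1  <
P = 2, Q = 0 ↦ 0  <
P = 2, Q = 1 ↦ 1  <
P = 2, Q = 2 ↦ 2  ≥
P = 2, Q = 3 ↦ 2  ≥
P = 3, Q = 0 ↦ 0  <
P = 3, Q = 1 ↦ 1  <
P = 3, Q = 2 ↦ 2  ≥
P = 3, Q = 3 ↦ 3  ≥
So 8 of the 16 assignments meet the threshold.

8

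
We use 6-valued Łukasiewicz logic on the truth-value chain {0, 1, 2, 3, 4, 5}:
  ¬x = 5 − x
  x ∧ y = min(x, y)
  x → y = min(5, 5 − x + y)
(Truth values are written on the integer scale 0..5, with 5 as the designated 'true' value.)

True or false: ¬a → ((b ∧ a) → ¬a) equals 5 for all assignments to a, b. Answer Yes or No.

Yes

At a = 3, b = 1, for instance:
¬a = ¬3 = 2
b ∧ a = 1 ∧ 3 = 1
(b ∧ a) → ¬a = 1 → 2 = 5
¬a → ((b ∧ a) → ¬a) = 2 → 5 = 5
and checking the remaining 35 assignments likewise gives ≥ 5 in every case.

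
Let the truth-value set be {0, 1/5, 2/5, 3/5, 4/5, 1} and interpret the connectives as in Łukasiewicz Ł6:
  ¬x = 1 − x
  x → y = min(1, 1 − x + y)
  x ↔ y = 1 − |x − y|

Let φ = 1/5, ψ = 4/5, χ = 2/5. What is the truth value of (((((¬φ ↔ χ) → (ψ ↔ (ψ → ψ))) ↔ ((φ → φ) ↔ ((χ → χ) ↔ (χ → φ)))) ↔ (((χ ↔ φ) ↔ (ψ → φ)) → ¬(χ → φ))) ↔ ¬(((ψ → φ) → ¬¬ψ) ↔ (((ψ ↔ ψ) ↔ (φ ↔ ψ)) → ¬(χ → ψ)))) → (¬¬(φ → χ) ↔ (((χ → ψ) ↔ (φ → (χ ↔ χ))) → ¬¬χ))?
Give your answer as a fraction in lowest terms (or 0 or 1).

4/5

¬φ = ¬1/5 = 4/5
¬φ ↔ χ = 4/5 ↔ 2/5 = 3/5
ψ → ψ = 4/5 → 4/5 = 1
ψ ↔ (ψ → ψ) = 4/5 ↔ 1 = 4/5
(¬φ ↔ χ) → (ψ ↔ (ψ → ψ)) = 3/5 → 4/5 = 1
φ → φ = 1/5 → 1/5 = 1
χ → χ = 2/5 → 2/5 = 1
χ → φ = 2/5 → 1/5 = 4/5
(χ → χ) ↔ (χ → φ) = 1 ↔ 4/5 = 4/5
(φ → φ) ↔ ((χ → χ) ↔ (χ → φ)) = 1 ↔ 4/5 = 4/5
((¬φ ↔ χ) → (ψ ↔ (ψ → ψ))) ↔ ((φ → φ) ↔ ((χ → χ) ↔ (χ → φ))) = 1 ↔ 4/5 = 4/5
χ ↔ φ = 2/5 ↔ 1/5 = 4/5
ψ → φ = 4/5 → 1/5 = 2/5
(χ ↔ φ) ↔ (ψ → φ) = 4/5 ↔ 2/5 = 3/5
χ → φ = 2/5 → 1/5 = 4/5
¬(χ → φ) = ¬4/5 = 1/5
((χ ↔ φ) ↔ (ψ → φ)) → ¬(χ → φ) = 3/5 → 1/5 = 3/5
(((¬φ ↔ χ) → (ψ ↔ (ψ → ψ))) ↔ ((φ → φ) ↔ ((χ → χ) ↔ (χ → φ)))) ↔ (((χ ↔ φ) ↔ (ψ → φ)) → ¬(χ → φ)) = 4/5 ↔ 3/5 = 4/5
ψ → φ = 4/5 → 1/5 = 2/5
¬ψ = ¬4/5 = 1/5
¬¬ψ = ¬1/5 = 4/5
(ψ → φ) → ¬¬ψ = 2/5 → 4/5 = 1
ψ ↔ ψ = 4/5 ↔ 4/5 = 1
φ ↔ ψ = 1/5 ↔ 4/5 = 2/5
(ψ ↔ ψ) ↔ (φ ↔ ψ) = 1 ↔ 2/5 = 2/5
χ → ψ = 2/5 → 4/5 = 1
¬(χ → ψ) = ¬1 = 0
((ψ ↔ ψ) ↔ (φ ↔ ψ)) → ¬(χ → ψ) = 2/5 → 0 = 3/5
((ψ → φ) → ¬¬ψ) ↔ (((ψ ↔ ψ) ↔ (φ ↔ ψ)) → ¬(χ → ψ)) = 1 ↔ 3/5 = 3/5
¬(((ψ → φ) → ¬¬ψ) ↔ (((ψ ↔ ψ) ↔ (φ ↔ ψ)) → ¬(χ → ψ))) = ¬3/5 = 2/5
((((¬φ ↔ χ) → (ψ ↔ (ψ → ψ))) ↔ ((φ → φ) ↔ ((χ → χ) ↔ (χ → φ)))) ↔ (((χ ↔ φ) ↔ (ψ → φ)) → ¬(χ → φ))) ↔ ¬(((ψ → φ) → ¬¬ψ) ↔ (((ψ ↔ ψ) ↔ (φ ↔ ψ)) → ¬(χ → ψ))) = 4/5 ↔ 2/5 = 3/5
φ → χ = 1/5 → 2/5 = 1
¬(φ → χ) = ¬1 = 0
¬¬(φ → χ) = ¬0 = 1
χ → ψ = 2/5 → 4/5 = 1
χ ↔ χ = 2/5 ↔ 2/5 = 1
φ → (χ ↔ χ) = 1/5 → 1 = 1
(χ → ψ) ↔ (φ → (χ ↔ χ)) = 1 ↔ 1 = 1
¬χ = ¬2/5 = 3/5
¬¬χ = ¬3/5 = 2/5
((χ → ψ) ↔ (φ → (χ ↔ χ))) → ¬¬χ = 1 → 2/5 = 2/5
¬¬(φ → χ) ↔ (((χ → ψ) ↔ (φ → (χ ↔ χ))) → ¬¬χ) = 1 ↔ 2/5 = 2/5
(((((¬φ ↔ χ) → (ψ ↔ (ψ → ψ))) ↔ ((φ → φ) ↔ ((χ → χ) ↔ (χ → φ)))) ↔ (((χ ↔ φ) ↔ (ψ → φ)) → ¬(χ → φ))) ↔ ¬(((ψ → φ) → ¬¬ψ) ↔ (((ψ ↔ ψ) ↔ (φ ↔ ψ)) → ¬(χ → ψ)))) → (¬¬(φ → χ) ↔ (((χ → ψ) ↔ (φ → (χ ↔ χ))) → ¬¬χ)) = 3/5 → 2/5 = 4/5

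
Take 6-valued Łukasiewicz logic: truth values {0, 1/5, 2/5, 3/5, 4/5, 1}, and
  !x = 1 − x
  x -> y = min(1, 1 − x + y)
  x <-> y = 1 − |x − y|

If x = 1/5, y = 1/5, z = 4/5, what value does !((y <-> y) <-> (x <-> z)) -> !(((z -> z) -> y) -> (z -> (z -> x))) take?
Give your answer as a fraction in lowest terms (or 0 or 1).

2/5

y <-> y = 1/5 <-> 1/5 = 1
x <-> z = 1/5 <-> 4/5 = 2/5
(y <-> y) <-> (x <-> z) = 1 <-> 2/5 = 2/5
!((y <-> y) <-> (x <-> z)) = !2/5 = 3/5
z -> z = 4/5 -> 4/5 = 1
(z -> z) -> y = 1 -> 1/5 = 1/5
z -> x = 4/5 -> 1/5 = 2/5
z -> (z -> x) = 4/5 -> 2/5 = 3/5
((z -> z) -> y) -> (z -> (z -> x)) = 1/5 -> 3/5 = 1
!(((z -> z) -> y) -> (z -> (z -> x))) = !1 = 0
!((y <-> y) <-> (x <-> z)) -> !(((z -> z) -> y) -> (z -> (z -> x))) = 3/5 -> 0 = 2/5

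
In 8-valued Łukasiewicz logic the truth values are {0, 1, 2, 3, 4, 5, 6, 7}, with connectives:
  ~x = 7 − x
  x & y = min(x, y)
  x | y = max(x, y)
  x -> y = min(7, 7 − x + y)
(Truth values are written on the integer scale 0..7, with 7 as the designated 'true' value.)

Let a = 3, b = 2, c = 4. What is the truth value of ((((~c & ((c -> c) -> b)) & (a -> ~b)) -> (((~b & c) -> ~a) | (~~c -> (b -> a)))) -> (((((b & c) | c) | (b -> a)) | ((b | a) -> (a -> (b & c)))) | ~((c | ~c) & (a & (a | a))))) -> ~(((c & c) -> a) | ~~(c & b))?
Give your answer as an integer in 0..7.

1

~c = ~4 = 3
c -> c = 4 -> 4 = 7
(c -> c) -> b = 7 -> 2 = 2
~c & ((c -> c) -> b) = 3 & 2 = 2
~b = ~2 = 5
a -> ~b = 3 -> 5 = 7
(~c & ((c -> c) -> b)) & (a -> ~b) = 2 & 7 = 2
~b = ~2 = 5
~b & c = 5 & 4 = 4
~a = ~3 = 4
(~b & c) -> ~a = 4 -> 4 = 7
~c = ~4 = 3
~~c = ~3 = 4
b -> a = 2 -> 3 = 7
~~c -> (b -> a) = 4 -> 7 = 7
((~b & c) -> ~a) | (~~c -> (b -> a)) = 7 | 7 = 7
((~c & ((c -> c) -> b)) & (a -> ~b)) -> (((~b & c) -> ~a) | (~~c -> (b -> a))) = 2 -> 7 = 7
b & c = 2 & 4 = 2
(b & c) | c = 2 | 4 = 4
b -> a = 2 -> 3 = 7
((b & c) | c) | (b -> a) = 4 | 7 = 7
b | a = 2 | 3 = 3
b & c = 2 & 4 = 2
a -> (b & c) = 3 -> 2 = 6
(b | a) -> (a -> (b & c)) = 3 -> 6 = 7
(((b & c) | c) | (b -> a)) | ((b | a) -> (a -> (b & c))) = 7 | 7 = 7
~c = ~4 = 3
c | ~c = 4 | 3 = 4
a | a = 3 | 3 = 3
a & (a | a) = 3 & 3 = 3
(c | ~c) & (a & (a | a)) = 4 & 3 = 3
~((c | ~c) & (a & (a | a))) = ~3 = 4
((((b & c) | c) | (b -> a)) | ((b | a) -> (a -> (b & c)))) | ~((c | ~c) & (a & (a | a))) = 7 | 4 = 7
(((~c & ((c -> c) -> b)) & (a -> ~b)) -> (((~b & c) -> ~a) | (~~c -> (b -> a)))) -> (((((b & c) | c) | (b -> a)) | ((b | a) -> (a -> (b & c)))) | ~((c | ~c) & (a & (a | a)))) = 7 -> 7 = 7
c & c = 4 & 4 = 4
(c & c) -> a = 4 -> 3 = 6
c & b = 4 & 2 = 2
~(c & b) = ~2 = 5
~~(c & b) = ~5 = 2
((c & c) -> a) | ~~(c & b) = 6 | 2 = 6
~(((c & c) -> a) | ~~(c & b)) = ~6 = 1
((((~c & ((c -> c) -> b)) & (a -> ~b)) -> (((~b & c) -> ~a) | (~~c -> (b -> a)))) -> (((((b & c) | c) | (b -> a)) | ((b | a) -> (a -> (b & c)))) | ~((c | ~c) & (a & (a | a))))) -> ~(((c & c) -> a) | ~~(c & b)) = 7 -> 1 = 1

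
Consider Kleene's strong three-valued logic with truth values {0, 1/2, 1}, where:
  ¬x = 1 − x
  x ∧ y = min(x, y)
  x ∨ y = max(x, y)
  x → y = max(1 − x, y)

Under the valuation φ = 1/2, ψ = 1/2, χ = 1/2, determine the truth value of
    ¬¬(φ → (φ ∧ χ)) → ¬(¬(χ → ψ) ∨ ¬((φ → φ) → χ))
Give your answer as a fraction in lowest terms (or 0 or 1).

φ ∧ χ = 1/2 ∧ 1/2 = 1/2
φ → (φ ∧ χ) = 1/2 → 1/2 = 1/2
¬(φ → (φ ∧ χ)) = ¬1/2 = 1/2
¬¬(φ → (φ ∧ χ)) = ¬1/2 = 1/2
χ → ψ = 1/2 → 1/2 = 1/2
¬(χ → ψ) = ¬1/2 = 1/2
φ → φ = 1/2 → 1/2 = 1/2
(φ → φ) → χ = 1/2 → 1/2 = 1/2
¬((φ → φ) → χ) = ¬1/2 = 1/2
¬(χ → ψ) ∨ ¬((φ → φ) → χ) = 1/2 ∨ 1/2 = 1/2
¬(¬(χ → ψ) ∨ ¬((φ → φ) → χ)) = ¬1/2 = 1/2
¬¬(φ → (φ ∧ χ)) → ¬(¬(χ → ψ) ∨ ¬((φ → φ) → χ)) = 1/2 → 1/2 = 1/2

1/2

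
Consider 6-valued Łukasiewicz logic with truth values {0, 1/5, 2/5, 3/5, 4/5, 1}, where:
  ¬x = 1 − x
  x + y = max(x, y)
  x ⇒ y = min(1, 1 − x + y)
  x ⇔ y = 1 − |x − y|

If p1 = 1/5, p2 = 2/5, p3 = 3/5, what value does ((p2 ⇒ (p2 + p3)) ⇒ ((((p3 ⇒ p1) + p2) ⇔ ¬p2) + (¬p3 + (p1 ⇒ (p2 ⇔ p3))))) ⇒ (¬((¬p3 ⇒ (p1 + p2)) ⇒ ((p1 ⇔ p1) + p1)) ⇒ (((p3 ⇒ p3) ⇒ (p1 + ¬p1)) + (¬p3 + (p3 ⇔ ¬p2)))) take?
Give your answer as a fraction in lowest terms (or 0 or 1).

1

p2 + p3 = 2/5 + 3/5 = 3/5
p2 ⇒ (p2 + p3) = 2/5 ⇒ 3/5 = 1
p3 ⇒ p1 = 3/5 ⇒ 1/5 = 3/5
(p3 ⇒ p1) + p2 = 3/5 + 2/5 = 3/5
¬p2 = ¬2/5 = 3/5
((p3 ⇒ p1) + p2) ⇔ ¬p2 = 3/5 ⇔ 3/5 = 1
¬p3 = ¬3/5 = 2/5
p2 ⇔ p3 = 2/5 ⇔ 3/5 = 4/5
p1 ⇒ (p2 ⇔ p3) = 1/5 ⇒ 4/5 = 1
¬p3 + (p1 ⇒ (p2 ⇔ p3)) = 2/5 + 1 = 1
(((p3 ⇒ p1) + p2) ⇔ ¬p2) + (¬p3 + (p1 ⇒ (p2 ⇔ p3))) = 1 + 1 = 1
(p2 ⇒ (p2 + p3)) ⇒ ((((p3 ⇒ p1) + p2) ⇔ ¬p2) + (¬p3 + (p1 ⇒ (p2 ⇔ p3)))) = 1 ⇒ 1 = 1
¬p3 = ¬3/5 = 2/5
p1 + p2 = 1/5 + 2/5 = 2/5
¬p3 ⇒ (p1 + p2) = 2/5 ⇒ 2/5 = 1
p1 ⇔ p1 = 1/5 ⇔ 1/5 = 1
(p1 ⇔ p1) + p1 = 1 + 1/5 = 1
(¬p3 ⇒ (p1 + p2)) ⇒ ((p1 ⇔ p1) + p1) = 1 ⇒ 1 = 1
¬((¬p3 ⇒ (p1 + p2)) ⇒ ((p1 ⇔ p1) + p1)) = ¬1 = 0
p3 ⇒ p3 = 3/5 ⇒ 3/5 = 1
¬p1 = ¬1/5 = 4/5
p1 + ¬p1 = 1/5 + 4/5 = 4/5
(p3 ⇒ p3) ⇒ (p1 + ¬p1) = 1 ⇒ 4/5 = 4/5
¬p3 = ¬3/5 = 2/5
¬p2 = ¬2/5 = 3/5
p3 ⇔ ¬p2 = 3/5 ⇔ 3/5 = 1
¬p3 + (p3 ⇔ ¬p2) = 2/5 + 1 = 1
((p3 ⇒ p3) ⇒ (p1 + ¬p1)) + (¬p3 + (p3 ⇔ ¬p2)) = 4/5 + 1 = 1
¬((¬p3 ⇒ (p1 + p2)) ⇒ ((p1 ⇔ p1) + p1)) ⇒ (((p3 ⇒ p3) ⇒ (p1 + ¬p1)) + (¬p3 + (p3 ⇔ ¬p2))) = 0 ⇒ 1 = 1
((p2 ⇒ (p2 + p3)) ⇒ ((((p3 ⇒ p1) + p2) ⇔ ¬p2) + (¬p3 + (p1 ⇒ (p2 ⇔ p3))))) ⇒ (¬((¬p3 ⇒ (p1 + p2)) ⇒ ((p1 ⇔ p1) + p1)) ⇒ (((p3 ⇒ p3) ⇒ (p1 + ¬p1)) + (¬p3 + (p3 ⇔ ¬p2)))) = 1 ⇒ 1 = 1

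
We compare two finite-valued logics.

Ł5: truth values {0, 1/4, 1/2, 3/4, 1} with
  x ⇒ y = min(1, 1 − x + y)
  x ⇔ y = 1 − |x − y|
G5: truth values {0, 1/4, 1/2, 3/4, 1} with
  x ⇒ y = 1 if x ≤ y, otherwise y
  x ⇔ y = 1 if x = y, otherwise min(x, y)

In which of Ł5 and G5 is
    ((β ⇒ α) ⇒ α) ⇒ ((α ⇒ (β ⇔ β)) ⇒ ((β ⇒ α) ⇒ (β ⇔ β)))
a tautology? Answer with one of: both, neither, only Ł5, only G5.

In Ł5: every assignment gives 1 — tautology.
In G5: every assignment gives 1 — tautology.

both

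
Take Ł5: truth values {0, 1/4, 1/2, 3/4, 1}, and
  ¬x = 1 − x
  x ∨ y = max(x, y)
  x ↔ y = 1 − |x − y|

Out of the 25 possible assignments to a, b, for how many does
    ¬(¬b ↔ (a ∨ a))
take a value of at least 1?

value 1: 2 assignments (counts)
value 3/4: 4 assignments
value 1/2: 6 assignments
value 1/4: 8 assignments
value 0: 5 assignments
So 2 of the 25 assignments meet the threshold.

2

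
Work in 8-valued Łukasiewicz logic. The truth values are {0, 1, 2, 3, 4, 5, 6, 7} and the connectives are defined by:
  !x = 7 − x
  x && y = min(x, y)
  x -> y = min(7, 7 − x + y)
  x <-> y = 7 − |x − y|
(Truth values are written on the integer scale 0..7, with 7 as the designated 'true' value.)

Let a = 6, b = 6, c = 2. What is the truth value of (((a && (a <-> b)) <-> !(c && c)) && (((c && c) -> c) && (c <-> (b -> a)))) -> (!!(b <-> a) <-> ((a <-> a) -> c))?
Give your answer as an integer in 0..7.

a <-> b = 6 <-> 6 = 7
a && (a <-> b) = 6 && 7 = 6
c && c = 2 && 2 = 2
!(c && c) = !2 = 5
(a && (a <-> b)) <-> !(c && c) = 6 <-> 5 = 6
c && c = 2 && 2 = 2
(c && c) -> c = 2 -> 2 = 7
b -> a = 6 -> 6 = 7
c <-> (b -> a) = 2 <-> 7 = 2
((c && c) -> c) && (c <-> (b -> a)) = 7 && 2 = 2
((a && (a <-> b)) <-> !(c && c)) && (((c && c) -> c) && (c <-> (b -> a))) = 6 && 2 = 2
b <-> a = 6 <-> 6 = 7
!(b <-> a) = !7 = 0
!!(b <-> a) = !0 = 7
a <-> a = 6 <-> 6 = 7
(a <-> a) -> c = 7 -> 2 = 2
!!(b <-> a) <-> ((a <-> a) -> c) = 7 <-> 2 = 2
(((a && (a <-> b)) <-> !(c && c)) && (((c && c) -> c) && (c <-> (b -> a)))) -> (!!(b <-> a) <-> ((a <-> a) -> c)) = 2 -> 2 = 7

7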